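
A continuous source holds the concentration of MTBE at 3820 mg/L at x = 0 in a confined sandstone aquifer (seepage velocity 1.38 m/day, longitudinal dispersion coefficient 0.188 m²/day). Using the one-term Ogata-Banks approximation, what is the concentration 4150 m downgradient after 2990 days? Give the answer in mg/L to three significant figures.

913 mg/L

For a continuous step input, C/C₀ ≈ ½·erfc((x−vt)/(2√(Dt))).
vt = 1.38 × 2990 = 4126.2 m and 2√(Dt) = 2√(0.188 × 2990) = 47.42 m.
Argument (x−vt)/(2√(Dt)) = (4150 − 4126.2)/47.42 = 0.5019; ½·erfc(0.5019) = 0.2389.
C = 3820 × 0.2389 = 913 mg/L.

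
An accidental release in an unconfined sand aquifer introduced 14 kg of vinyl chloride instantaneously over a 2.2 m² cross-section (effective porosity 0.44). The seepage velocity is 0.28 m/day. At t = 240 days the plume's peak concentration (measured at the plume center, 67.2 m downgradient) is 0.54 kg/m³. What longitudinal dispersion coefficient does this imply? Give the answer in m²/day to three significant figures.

At the plume center C_max = M/(n_e·A·√(4πDt)), so D = M²/(4πt·(n_e·A·C_max)²).
n_e·A·C_max = 0.44 × 2.2 × 0.54 = 0.5227 kg/m.
D = 14²/(4π × 240 × 0.5227²) = 0.238 m²/day.

0.238 m²/day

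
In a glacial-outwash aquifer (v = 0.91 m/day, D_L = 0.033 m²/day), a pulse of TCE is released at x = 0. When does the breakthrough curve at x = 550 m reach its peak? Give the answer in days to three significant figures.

604 days

For the 1D instantaneous-source solution, setting ∂C/∂t = 0 at fixed x gives v²t² + 2Dt − x² = 0, so t = (√(D² + v²x²) − D)/v².
√(D² + v²x²) = √(0.033² + 0.91² × 550²) = 500.5; v² = 0.8281.
t = (500.5 − 0.033)/0.8281 = 604 days (vs. the pure-advection estimate x/v = 604 d).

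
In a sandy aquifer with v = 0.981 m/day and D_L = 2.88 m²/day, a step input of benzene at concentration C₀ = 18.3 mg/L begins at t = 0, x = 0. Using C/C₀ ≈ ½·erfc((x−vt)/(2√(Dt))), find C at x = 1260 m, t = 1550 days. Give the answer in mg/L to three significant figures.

For a continuous step input, C/C₀ ≈ ½·erfc((x−vt)/(2√(Dt))).
vt = 0.981 × 1550 = 1520.55 m and 2√(Dt) = 2√(2.88 × 1550) = 133.6 m.
Argument (x−vt)/(2√(Dt)) = (1260 − 1520.55)/133.6 = -1.950; ½·erfc(-1.950) = 0.9971.
C = 18.3 × 0.9971 = 18.2 mg/L.

18.2 mg/L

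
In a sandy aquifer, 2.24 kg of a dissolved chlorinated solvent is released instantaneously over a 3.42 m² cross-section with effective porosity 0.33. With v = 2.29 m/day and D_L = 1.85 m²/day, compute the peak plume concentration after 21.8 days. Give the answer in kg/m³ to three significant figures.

The peak of an instantaneous 1D plume sits at x = vt; there the Gaussian factor is 1 and C_max = M/(n_e·A·√(4πDt)), where n_e·A is the pore area the mass is dissolved in.
√(4πDt) = √(4π × 1.85 × 21.8) = 22.51 m, so C_max = 2.24/(0.33 × 3.42 × 22.51) = 0.0882 kg/m³.

0.0882 kg/m³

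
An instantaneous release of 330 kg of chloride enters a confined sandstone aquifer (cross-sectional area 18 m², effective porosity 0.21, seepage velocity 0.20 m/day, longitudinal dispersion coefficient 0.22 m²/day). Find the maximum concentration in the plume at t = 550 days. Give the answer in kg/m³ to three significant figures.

The peak of an instantaneous 1D plume sits at x = vt; there the Gaussian factor is 1 and C_max = M/(n_e·A·√(4πDt)), where n_e·A is the pore area the mass is dissolved in.
√(4πDt) = √(4π × 0.22 × 550) = 38.99 m, so C_max = 330/(0.21 × 18 × 38.99) = 2.24 kg/m³.

2.24 kg/m³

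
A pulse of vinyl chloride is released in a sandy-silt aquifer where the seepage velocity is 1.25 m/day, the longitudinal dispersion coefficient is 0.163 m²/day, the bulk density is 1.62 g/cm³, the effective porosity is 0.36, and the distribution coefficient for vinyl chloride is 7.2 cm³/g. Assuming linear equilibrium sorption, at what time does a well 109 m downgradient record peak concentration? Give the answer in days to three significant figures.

2910 days

Retardation factor R = 1 + ρ_b·K_d/n = 1 + 1.62 × 7.2/0.36 = 33.40.
Sorption retards both mechanisms: v_R = v/R = 0.03743 m/day, D_R = D/R = 0.004880 m²/day.
Peak time from v_R²t² + 2D_R t − x² = 0: t = (√(D_R² + v_R²x²) − D_R)/v_R².
√(D_R² + v_R²x²) = √(0.004880² + 0.03743² × 109²) = 4.080; v_R² = 0.001401.
t = (4.080 − 0.004880)/0.001401 = 2910 days.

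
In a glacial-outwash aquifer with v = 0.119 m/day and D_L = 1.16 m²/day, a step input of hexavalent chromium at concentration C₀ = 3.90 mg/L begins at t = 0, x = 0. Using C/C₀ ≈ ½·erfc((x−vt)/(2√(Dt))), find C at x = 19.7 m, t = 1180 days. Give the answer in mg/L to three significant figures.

For a continuous step input, C/C₀ ≈ ½·erfc((x−vt)/(2√(Dt))).
vt = 0.119 × 1180 = 140.42 m and 2√(Dt) = 2√(1.16 × 1180) = 73.99 m.
Argument (x−vt)/(2√(Dt)) = (19.7 − 140.42)/73.99 = -1.632; ½·erfc(-1.632) = 0.9895.
C = 3.90 × 0.9895 = 3.86 mg/L.

3.86 mg/L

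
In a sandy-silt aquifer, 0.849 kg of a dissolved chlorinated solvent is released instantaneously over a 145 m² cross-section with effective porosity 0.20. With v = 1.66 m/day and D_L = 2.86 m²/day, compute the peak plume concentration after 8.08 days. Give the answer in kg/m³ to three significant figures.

The peak of an instantaneous 1D plume sits at x = vt; there the Gaussian factor is 1 and C_max = M/(n_e·A·√(4πDt)), where n_e·A is the pore area the mass is dissolved in.
√(4πDt) = √(4π × 2.86 × 8.08) = 17.04 m, so C_max = 0.849/(0.20 × 145 × 17.04) = 0.00172 kg/m³.

0.00172 kg/m³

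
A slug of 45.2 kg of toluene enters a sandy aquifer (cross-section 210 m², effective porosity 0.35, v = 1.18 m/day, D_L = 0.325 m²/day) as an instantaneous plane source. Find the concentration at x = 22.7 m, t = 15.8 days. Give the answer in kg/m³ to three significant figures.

For an instantaneous plane source, C(x,t) = M/(n_e·A·√(4πDt)) · exp(−(x−vt)²/(4Dt)), with n_e·A the pore (flow) area.
Plume center vt = 1.18 × 15.8 = 18.644 m, so the well at 22.7 m is 4.056 m downgradient of the peak.
√(4πDt) = 8.033 m, giving peak height M/(n_e·A·√(4πDt)) = 45.2/(0.35 × 210 × 8.033) = 0.07655 kg/m³.
(x−vt)²/(4Dt) = (4.056)²/(4 × 0.325 × 15.8) = 0.8009; exp(−0.8009) = 0.4489.
C = 0.07655 × 0.4489 = 0.0344 kg/m³.

0.0344 kg/m³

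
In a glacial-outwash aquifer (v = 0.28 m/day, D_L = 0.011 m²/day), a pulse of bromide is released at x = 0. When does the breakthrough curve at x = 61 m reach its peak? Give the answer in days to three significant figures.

218 days

For the 1D instantaneous-source solution, setting ∂C/∂t = 0 at fixed x gives v²t² + 2Dt − x² = 0, so t = (√(D² + v²x²) − D)/v².
√(D² + v²x²) = √(0.011² + 0.28² × 61²) = 17.08; v² = 0.0784.
t = (17.08 − 0.011)/0.0784 = 218 days (vs. the pure-advection estimate x/v = 218 d).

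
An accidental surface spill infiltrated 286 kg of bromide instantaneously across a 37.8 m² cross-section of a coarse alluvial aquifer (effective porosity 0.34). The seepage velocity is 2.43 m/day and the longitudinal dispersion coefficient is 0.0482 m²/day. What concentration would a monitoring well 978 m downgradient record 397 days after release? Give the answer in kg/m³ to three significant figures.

For an instantaneous plane source, C(x,t) = M/(n_e·A·√(4πDt)) · exp(−(x−vt)²/(4Dt)), with n_e·A the pore (flow) area.
Plume center vt = 2.43 × 397 = 964.71 m, so the well at 978 m is 13.29 m downgradient of the peak.
√(4πDt) = 15.51 m, giving peak height M/(n_e·A·√(4πDt)) = 286/(0.34 × 37.8 × 15.51) = 1.435 kg/m³.
(x−vt)²/(4Dt) = (13.29)²/(4 × 0.0482 × 397) = 2.308; exp(−2.308) = 0.09946.
C = 1.435 × 0.09946 = 0.143 kg/m³.

0.143 kg/m³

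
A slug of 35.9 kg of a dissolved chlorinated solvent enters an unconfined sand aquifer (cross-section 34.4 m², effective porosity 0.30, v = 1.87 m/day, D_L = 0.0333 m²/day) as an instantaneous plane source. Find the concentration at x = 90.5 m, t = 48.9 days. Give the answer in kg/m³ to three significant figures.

For an instantaneous plane source, C(x,t) = M/(n_e·A·√(4πDt)) · exp(−(x−vt)²/(4Dt)), with n_e·A the pore (flow) area.
Plume center vt = 1.87 × 48.9 = 91.443 m, so the well at 90.5 m is 0.943 m upgradient of the peak.
√(4πDt) = 4.524 m, giving peak height M/(n_e·A·√(4πDt)) = 35.9/(0.30 × 34.4 × 4.524) = 0.7689 kg/m³.
(x−vt)²/(4Dt) = (-0.943)²/(4 × 0.0333 × 48.9) = 0.1365; exp(−0.1365) = 0.8724.
C = 0.7689 × 0.8724 = 0.671 kg/m³.

0.671 kg/m³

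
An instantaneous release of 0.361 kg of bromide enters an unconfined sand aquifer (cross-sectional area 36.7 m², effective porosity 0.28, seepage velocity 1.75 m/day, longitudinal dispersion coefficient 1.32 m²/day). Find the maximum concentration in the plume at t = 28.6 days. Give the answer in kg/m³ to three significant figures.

The peak of an instantaneous 1D plume sits at x = vt; there the Gaussian factor is 1 and C_max = M/(n_e·A·√(4πDt)), where n_e·A is the pore area the mass is dissolved in.
√(4πDt) = √(4π × 1.32 × 28.6) = 21.78 m, so C_max = 0.361/(0.28 × 36.7 × 21.78) = 0.00161 kg/m³.

0.00161 kg/m³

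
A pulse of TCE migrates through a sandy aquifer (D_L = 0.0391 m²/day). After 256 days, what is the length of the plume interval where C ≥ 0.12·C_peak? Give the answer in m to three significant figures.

18.4 m

The plume is Gaussian with σ = √(2Dt) = √(2 × 0.0391 × 256) = 4.474 m.
C/C_peak = exp(−Δx²/(2σ²)) = 0.12 ⇒ Δx = σ·√(−2 ln 0.12) = 4.474 × 2.059 = 9.212 m.
Width = 2Δx = 18.4 m.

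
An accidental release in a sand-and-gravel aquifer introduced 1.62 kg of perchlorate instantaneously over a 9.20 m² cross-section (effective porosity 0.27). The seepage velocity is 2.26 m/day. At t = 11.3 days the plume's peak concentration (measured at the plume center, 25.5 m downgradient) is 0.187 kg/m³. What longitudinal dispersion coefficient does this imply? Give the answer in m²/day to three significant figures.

0.0857 m²/day

At the plume center C_max = M/(n_e·A·√(4πDt)), so D = M²/(4πt·(n_e·A·C_max)²).
n_e·A·C_max = 0.27 × 9.20 × 0.187 = 0.4645 kg/m.
D = 1.62²/(4π × 11.3 × 0.4645²) = 0.0857 m²/day.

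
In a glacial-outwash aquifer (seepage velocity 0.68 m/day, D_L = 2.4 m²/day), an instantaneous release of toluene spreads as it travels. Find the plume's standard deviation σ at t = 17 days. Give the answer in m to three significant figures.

9.03 m

Dispersive spreading gives a Gaussian with σ² = 2Dt; advection only shifts the center.
σ = √(2 × 2.4 × 17) = 9.03 m.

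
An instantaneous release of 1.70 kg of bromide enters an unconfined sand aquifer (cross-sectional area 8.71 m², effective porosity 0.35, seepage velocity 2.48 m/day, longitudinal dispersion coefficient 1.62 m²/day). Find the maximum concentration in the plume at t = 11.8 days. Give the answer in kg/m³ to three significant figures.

0.0360 kg/m³

The peak of an instantaneous 1D plume sits at x = vt; there the Gaussian factor is 1 and C_max = M/(n_e·A·√(4πDt)), where n_e·A is the pore area the mass is dissolved in.
√(4πDt) = √(4π × 1.62 × 11.8) = 15.50 m, so C_max = 1.70/(0.35 × 8.71 × 15.50) = 0.0360 kg/m³.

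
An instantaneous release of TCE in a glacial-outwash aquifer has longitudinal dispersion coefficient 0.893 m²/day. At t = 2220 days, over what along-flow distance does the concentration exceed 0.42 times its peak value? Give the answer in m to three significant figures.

166 m

The plume is Gaussian with σ = √(2Dt) = √(2 × 0.893 × 2220) = 62.97 m.
C/C_peak = exp(−Δx²/(2σ²)) = 0.42 ⇒ Δx = σ·√(−2 ln 0.42) = 62.97 × 1.317 = 82.93 m.
Width = 2Δx = 166 m.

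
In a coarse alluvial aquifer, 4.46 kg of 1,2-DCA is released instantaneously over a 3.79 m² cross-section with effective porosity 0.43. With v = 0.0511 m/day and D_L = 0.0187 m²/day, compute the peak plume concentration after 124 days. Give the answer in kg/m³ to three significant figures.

The peak of an instantaneous 1D plume sits at x = vt; there the Gaussian factor is 1 and C_max = M/(n_e·A·√(4πDt)), where n_e·A is the pore area the mass is dissolved in.
√(4πDt) = √(4π × 0.0187 × 124) = 5.398 m, so C_max = 4.46/(0.43 × 3.79 × 5.398) = 0.507 kg/m³.

0.507 kg/m³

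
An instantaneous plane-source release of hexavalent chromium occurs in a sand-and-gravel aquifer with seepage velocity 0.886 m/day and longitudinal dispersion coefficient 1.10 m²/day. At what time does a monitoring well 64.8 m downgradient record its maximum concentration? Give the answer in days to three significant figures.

71.7 days

For the 1D instantaneous-source solution, setting ∂C/∂t = 0 at fixed x gives v²t² + 2Dt − x² = 0, so t = (√(D² + v²x²) − D)/v².
√(D² + v²x²) = √(1.10² + 0.886² × 64.8²) = 57.42; v² = 0.784996.
t = (57.42 − 1.10)/0.784996 = 71.7 days (vs. the pure-advection estimate x/v = 73.1 d).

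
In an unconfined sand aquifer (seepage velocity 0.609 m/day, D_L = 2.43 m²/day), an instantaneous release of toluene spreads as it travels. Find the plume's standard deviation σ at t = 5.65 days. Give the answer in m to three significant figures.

Dispersive spreading gives a Gaussian with σ² = 2Dt; advection only shifts the center.
σ = √(2 × 2.43 × 5.65) = 5.24 m.

5.24 m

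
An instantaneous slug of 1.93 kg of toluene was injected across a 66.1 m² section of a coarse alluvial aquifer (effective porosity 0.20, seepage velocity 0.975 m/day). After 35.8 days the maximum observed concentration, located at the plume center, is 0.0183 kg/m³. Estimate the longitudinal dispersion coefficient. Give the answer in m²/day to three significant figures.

0.141 m²/day

At the plume center C_max = M/(n_e·A·√(4πDt)), so D = M²/(4πt·(n_e·A·C_max)²).
n_e·A·C_max = 0.20 × 66.1 × 0.0183 = 0.2419 kg/m.
D = 1.93²/(4π × 35.8 × 0.2419²) = 0.141 m²/day.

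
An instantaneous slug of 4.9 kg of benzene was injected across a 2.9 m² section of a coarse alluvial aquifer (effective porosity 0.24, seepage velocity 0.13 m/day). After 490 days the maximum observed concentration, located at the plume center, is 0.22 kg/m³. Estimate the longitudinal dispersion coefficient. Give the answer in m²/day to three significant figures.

At the plume center C_max = M/(n_e·A·√(4πDt)), so D = M²/(4πt·(n_e·A·C_max)²).
n_e·A·C_max = 0.24 × 2.9 × 0.22 = 0.1531 kg/m.
D = 4.9²/(4π × 490 × 0.1531²) = 0.166 m²/day.

0.166 m²/day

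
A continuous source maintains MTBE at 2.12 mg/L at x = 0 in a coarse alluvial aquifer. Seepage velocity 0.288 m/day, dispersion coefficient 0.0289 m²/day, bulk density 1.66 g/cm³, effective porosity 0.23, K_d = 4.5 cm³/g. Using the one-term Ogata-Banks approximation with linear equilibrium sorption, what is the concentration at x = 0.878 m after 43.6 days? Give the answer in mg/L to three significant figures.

0.0708 mg/L

Retardation factor R = 1 + ρ_b·K_d/n = 1 + 1.66 × 4.5/0.23 = 33.48.
Sorption retards both mechanisms: v_R = v/R = 0.008602 m/day, D_R = D/R = 0.0008632 m²/day.
v_R·t = 0.008602 × 43.6 = 0.3750472 m; 2√(D_R t) = 0.3880 m; argument = (0.878 − 0.3750472)/0.3880 = 1.296.
C = C₀ × ½·erfc(1.296) = 2.12 × 0.03341 = 0.0708 mg/L.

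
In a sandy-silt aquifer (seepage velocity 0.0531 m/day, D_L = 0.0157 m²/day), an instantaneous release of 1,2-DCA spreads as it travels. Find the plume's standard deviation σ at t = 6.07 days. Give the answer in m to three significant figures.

0.437 m

Dispersive spreading gives a Gaussian with σ² = 2Dt; advection only shifts the center.
σ = √(2 × 0.0157 × 6.07) = 0.437 m.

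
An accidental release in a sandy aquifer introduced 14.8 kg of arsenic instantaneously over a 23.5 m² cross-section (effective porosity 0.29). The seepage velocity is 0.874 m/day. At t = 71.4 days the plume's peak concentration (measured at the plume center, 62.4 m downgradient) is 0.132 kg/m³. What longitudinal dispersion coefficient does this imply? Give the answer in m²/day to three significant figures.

At the plume center C_max = M/(n_e·A·√(4πDt)), so D = M²/(4πt·(n_e·A·C_max)²).
n_e·A·C_max = 0.29 × 23.5 × 0.132 = 0.8996 kg/m.
D = 14.8²/(4π × 71.4 × 0.8996²) = 0.302 m²/day.

0.302 m²/day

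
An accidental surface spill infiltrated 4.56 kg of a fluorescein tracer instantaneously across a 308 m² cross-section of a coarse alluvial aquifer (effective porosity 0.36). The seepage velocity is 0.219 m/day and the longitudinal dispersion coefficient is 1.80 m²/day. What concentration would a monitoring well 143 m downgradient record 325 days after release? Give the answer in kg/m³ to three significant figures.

For an instantaneous plane source, C(x,t) = M/(n_e·A·√(4πDt)) · exp(−(x−vt)²/(4Dt)), with n_e·A the pore (flow) area.
Plume center vt = 0.219 × 325 = 71.175 m, so the well at 143 m is 71.825 m downgradient of the peak.
√(4πDt) = 85.74 m, giving peak height M/(n_e·A·√(4πDt)) = 4.56/(0.36 × 308 × 85.74) = 0.0004797 kg/m³.
(x−vt)²/(4Dt) = (71.825)²/(4 × 1.80 × 325) = 2.205; exp(−2.205) = 0.1103.
C = 0.0004797 × 0.1103 = 5.29e-05 kg/m³.

5.29e-05 kg/m³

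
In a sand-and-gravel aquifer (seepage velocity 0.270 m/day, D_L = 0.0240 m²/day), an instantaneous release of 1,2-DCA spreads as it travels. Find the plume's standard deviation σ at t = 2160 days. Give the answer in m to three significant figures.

Dispersive spreading gives a Gaussian with σ² = 2Dt; advection only shifts the center.
σ = √(2 × 0.0240 × 2160) = 10.2 m.

10.2 m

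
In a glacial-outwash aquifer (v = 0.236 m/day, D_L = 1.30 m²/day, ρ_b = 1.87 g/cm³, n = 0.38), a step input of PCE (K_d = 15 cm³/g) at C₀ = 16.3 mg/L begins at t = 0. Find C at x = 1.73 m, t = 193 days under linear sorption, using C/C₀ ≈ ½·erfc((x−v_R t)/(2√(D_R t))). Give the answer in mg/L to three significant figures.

5.42 mg/L

Retardation factor R = 1 + ρ_b·K_d/n = 1 + 1.87 × 15/0.38 = 74.82.
Sorption retards both mechanisms: v_R = v/R = 0.003154 m/day, D_R = D/R = 0.01738 m²/day.
v_R·t = 0.003154 × 193 = 0.608722 m; 2√(D_R t) = 3.663 m; argument = (1.73 − 0.608722)/3.663 = 0.3061.
C = C₀ × ½·erfc(0.3061) = 16.3 × 0.3325 = 5.42 mg/L.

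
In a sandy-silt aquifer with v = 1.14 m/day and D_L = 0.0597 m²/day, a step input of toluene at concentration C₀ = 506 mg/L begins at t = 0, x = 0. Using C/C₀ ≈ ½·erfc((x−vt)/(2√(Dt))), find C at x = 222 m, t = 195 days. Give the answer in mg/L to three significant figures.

For a continuous step input, C/C₀ ≈ ½·erfc((x−vt)/(2√(Dt))).
vt = 1.14 × 195 = 222.3 m and 2√(Dt) = 2√(0.0597 × 195) = 6.824 m.
Argument (x−vt)/(2√(Dt)) = (222 − 222.3)/6.824 = -0.04396; ½·erfc(-0.04396) = 0.5248.
C = 506 × 0.5248 = 266 mg/L.

266 mg/L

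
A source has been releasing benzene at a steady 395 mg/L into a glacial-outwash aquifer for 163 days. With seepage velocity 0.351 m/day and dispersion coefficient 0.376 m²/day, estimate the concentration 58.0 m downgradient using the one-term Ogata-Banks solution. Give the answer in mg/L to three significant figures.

186 mg/L

For a continuous step input, C/C₀ ≈ ½·erfc((x−vt)/(2√(Dt))).
vt = 0.351 × 163 = 57.213 m and 2√(Dt) = 2√(0.376 × 163) = 15.66 m.
Argument (x−vt)/(2√(Dt)) = (58.0 − 57.213)/15.66 = 0.05026; ½·erfc(0.05026) = 0.4717.
C = 395 × 0.4717 = 186 mg/L.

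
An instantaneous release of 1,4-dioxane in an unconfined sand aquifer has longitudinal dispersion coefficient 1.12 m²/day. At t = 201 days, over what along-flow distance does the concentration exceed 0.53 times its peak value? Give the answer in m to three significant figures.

The plume is Gaussian with σ = √(2Dt) = √(2 × 1.12 × 201) = 21.22 m.
C/C_peak = exp(−Δx²/(2σ²)) = 0.53 ⇒ Δx = σ·√(−2 ln 0.53) = 21.22 × 1.127 = 23.91 m.
Width = 2Δx = 47.8 m.

47.8 m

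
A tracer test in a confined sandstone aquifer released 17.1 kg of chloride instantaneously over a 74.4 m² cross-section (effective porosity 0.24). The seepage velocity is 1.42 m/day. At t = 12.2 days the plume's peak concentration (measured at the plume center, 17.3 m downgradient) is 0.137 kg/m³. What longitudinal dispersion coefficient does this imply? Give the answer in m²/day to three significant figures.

0.319 m²/day

At the plume center C_max = M/(n_e·A·√(4πDt)), so D = M²/(4πt·(n_e·A·C_max)²).
n_e·A·C_max = 0.24 × 74.4 × 0.137 = 2.446 kg/m.
D = 17.1²/(4π × 12.2 × 2.446²) = 0.319 m²/day.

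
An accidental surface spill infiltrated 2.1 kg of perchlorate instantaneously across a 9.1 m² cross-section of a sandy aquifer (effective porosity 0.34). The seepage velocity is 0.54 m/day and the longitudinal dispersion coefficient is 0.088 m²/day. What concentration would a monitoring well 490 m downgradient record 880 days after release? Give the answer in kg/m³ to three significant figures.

For an instantaneous plane source, C(x,t) = M/(n_e·A·√(4πDt)) · exp(−(x−vt)²/(4Dt)), with n_e·A the pore (flow) area.
Plume center vt = 0.54 × 880 = 475.2 m, so the well at 490 m is 14.8 m downgradient of the peak.
√(4πDt) = 31.20 m, giving peak height M/(n_e·A·√(4πDt)) = 2.1/(0.34 × 9.1 × 31.20) = 0.02175 kg/m³.
(x−vt)²/(4Dt) = (14.8)²/(4 × 0.088 × 880) = 0.7071; exp(−0.7071) = 0.4931.
C = 0.02175 × 0.4931 = 0.0107 kg/m³.

0.0107 kg/m³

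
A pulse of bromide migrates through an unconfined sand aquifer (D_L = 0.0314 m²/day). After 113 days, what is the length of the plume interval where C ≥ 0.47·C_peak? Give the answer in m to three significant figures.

6.55 m

The plume is Gaussian with σ = √(2Dt) = √(2 × 0.0314 × 113) = 2.664 m.
C/C_peak = exp(−Δx²/(2σ²)) = 0.47 ⇒ Δx = σ·√(−2 ln 0.47) = 2.664 × 1.229 = 3.274 m.
Width = 2Δx = 6.55 m.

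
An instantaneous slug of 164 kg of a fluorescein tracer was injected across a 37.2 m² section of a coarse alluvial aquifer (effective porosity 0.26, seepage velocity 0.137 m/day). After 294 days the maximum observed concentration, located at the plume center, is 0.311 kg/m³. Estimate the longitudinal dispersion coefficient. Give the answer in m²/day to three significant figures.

At the plume center C_max = M/(n_e·A·√(4πDt)), so D = M²/(4πt·(n_e·A·C_max)²).
n_e·A·C_max = 0.26 × 37.2 × 0.311 = 3.008 kg/m.
D = 164²/(4π × 294 × 3.008²) = 0.805 m²/day.

0.805 m²/day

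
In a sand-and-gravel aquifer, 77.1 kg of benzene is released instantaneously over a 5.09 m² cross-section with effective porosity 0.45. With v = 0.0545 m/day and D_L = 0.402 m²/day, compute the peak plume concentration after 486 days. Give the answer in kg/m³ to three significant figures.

0.679 kg/m³

The peak of an instantaneous 1D plume sits at x = vt; there the Gaussian factor is 1 and C_max = M/(n_e·A·√(4πDt)), where n_e·A is the pore area the mass is dissolved in.
√(4πDt) = √(4π × 0.402 × 486) = 49.55 m, so C_max = 77.1/(0.45 × 5.09 × 49.55) = 0.679 kg/m³.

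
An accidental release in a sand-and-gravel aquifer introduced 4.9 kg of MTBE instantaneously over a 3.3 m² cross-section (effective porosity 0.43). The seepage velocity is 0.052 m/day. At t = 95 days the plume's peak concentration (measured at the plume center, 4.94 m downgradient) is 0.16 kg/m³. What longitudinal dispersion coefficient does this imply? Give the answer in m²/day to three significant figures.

At the plume center C_max = M/(n_e·A·√(4πDt)), so D = M²/(4πt·(n_e·A·C_max)²).
n_e·A·C_max = 0.43 × 3.3 × 0.16 = 0.2270 kg/m.
D = 4.9²/(4π × 95 × 0.2270²) = 0.390 m²/day.

0.390 m²/day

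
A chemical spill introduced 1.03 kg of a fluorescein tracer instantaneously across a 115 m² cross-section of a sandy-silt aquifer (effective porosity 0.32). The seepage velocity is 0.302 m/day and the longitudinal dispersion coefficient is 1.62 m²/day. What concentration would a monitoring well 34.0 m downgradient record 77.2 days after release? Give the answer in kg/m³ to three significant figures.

For an instantaneous plane source, C(x,t) = M/(n_e·A·√(4πDt)) · exp(−(x−vt)²/(4Dt)), with n_e·A the pore (flow) area.
Plume center vt = 0.302 × 77.2 = 23.3144 m, so the well at 34.0 m is 10.6856 m downgradient of the peak.
√(4πDt) = 39.64 m, giving peak height M/(n_e·A·√(4πDt)) = 1.03/(0.32 × 115 × 39.64) = 0.0007061 kg/m³.
(x−vt)²/(4Dt) = (10.6856)²/(4 × 1.62 × 77.2) = 0.2282; exp(−0.2282) = 0.7960.
C = 0.0007061 × 0.7960 = 0.000562 kg/m³.

0.000562 kg/m³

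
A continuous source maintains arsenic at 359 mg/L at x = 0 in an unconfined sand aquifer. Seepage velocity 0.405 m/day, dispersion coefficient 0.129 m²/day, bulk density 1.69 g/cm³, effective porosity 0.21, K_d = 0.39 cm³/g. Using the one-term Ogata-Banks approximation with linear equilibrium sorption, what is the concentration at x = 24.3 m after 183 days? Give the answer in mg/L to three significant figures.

10.5 mg/L

Retardation factor R = 1 + ρ_b·K_d/n = 1 + 1.69 × 0.39/0.21 = 4.139.
Sorption retards both mechanisms: v_R = v/R = 0.09785 m/day, D_R = D/R = 0.03117 m²/day.
v_R·t = 0.09785 × 183 = 17.90655 m; 2√(D_R t) = 4.777 m; argument = (24.3 − 17.90655)/4.777 = 1.338.
C = C₀ × ½·erfc(1.338) = 359 × 0.02923 = 10.5 mg/L.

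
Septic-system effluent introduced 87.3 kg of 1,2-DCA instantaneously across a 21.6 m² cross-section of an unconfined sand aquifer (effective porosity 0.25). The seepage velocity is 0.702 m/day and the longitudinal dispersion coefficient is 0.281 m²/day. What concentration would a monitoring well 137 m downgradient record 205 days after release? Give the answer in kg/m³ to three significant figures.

For an instantaneous plane source, C(x,t) = M/(n_e·A·√(4πDt)) · exp(−(x−vt)²/(4Dt)), with n_e·A the pore (flow) area.
Plume center vt = 0.702 × 205 = 143.91 m, so the well at 137 m is 6.91 m upgradient of the peak.
√(4πDt) = 26.91 m, giving peak height M/(n_e·A·√(4πDt)) = 87.3/(0.25 × 21.6 × 26.91) = 0.6008 kg/m³.
(x−vt)²/(4Dt) = (-6.91)²/(4 × 0.281 × 205) = 0.2072; exp(−0.2072) = 0.8129.
C = 0.6008 × 0.8129 = 0.488 kg/m³.

0.488 kg/m³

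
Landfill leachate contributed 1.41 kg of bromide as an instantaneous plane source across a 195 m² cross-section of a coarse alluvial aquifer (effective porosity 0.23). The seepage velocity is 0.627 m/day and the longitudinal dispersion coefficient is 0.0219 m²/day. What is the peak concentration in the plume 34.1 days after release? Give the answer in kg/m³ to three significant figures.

The peak of an instantaneous 1D plume sits at x = vt; there the Gaussian factor is 1 and C_max = M/(n_e·A·√(4πDt)), where n_e·A is the pore area the mass is dissolved in.
√(4πDt) = √(4π × 0.0219 × 34.1) = 3.063 m, so C_max = 1.41/(0.23 × 195 × 3.063) = 0.0103 kg/m³.

0.0103 kg/m³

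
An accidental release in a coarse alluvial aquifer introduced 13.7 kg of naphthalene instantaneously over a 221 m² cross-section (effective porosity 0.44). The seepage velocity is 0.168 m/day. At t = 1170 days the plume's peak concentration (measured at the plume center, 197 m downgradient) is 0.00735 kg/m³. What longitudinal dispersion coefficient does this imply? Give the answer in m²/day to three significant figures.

At the plume center C_max = M/(n_e·A·√(4πDt)), so D = M²/(4πt·(n_e·A·C_max)²).
n_e·A·C_max = 0.44 × 221 × 0.00735 = 0.7147 kg/m.
D = 13.7²/(4π × 1170 × 0.7147²) = 0.0250 m²/day.

0.0250 m²/day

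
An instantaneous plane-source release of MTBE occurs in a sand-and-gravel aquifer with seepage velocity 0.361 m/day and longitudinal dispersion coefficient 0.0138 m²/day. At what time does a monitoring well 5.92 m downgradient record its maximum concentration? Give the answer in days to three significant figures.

16.3 days

For the 1D instantaneous-source solution, setting ∂C/∂t = 0 at fixed x gives v²t² + 2Dt − x² = 0, so t = (√(D² + v²x²) − D)/v².
√(D² + v²x²) = √(0.0138² + 0.361² × 5.92²) = 2.137; v² = 0.130321.
t = (2.137 − 0.0138)/0.130321 = 16.3 days (vs. the pure-advection estimate x/v = 16.4 d).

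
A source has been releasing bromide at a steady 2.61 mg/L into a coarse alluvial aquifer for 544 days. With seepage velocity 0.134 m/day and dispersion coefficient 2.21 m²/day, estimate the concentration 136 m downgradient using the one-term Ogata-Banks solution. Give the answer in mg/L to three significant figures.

For a continuous step input, C/C₀ ≈ ½·erfc((x−vt)/(2√(Dt))).
vt = 0.134 × 544 = 72.896 m and 2√(Dt) = 2√(2.21 × 544) = 69.35 m.
Argument (x−vt)/(2√(Dt)) = (136 − 72.896)/69.35 = 0.9099; ½·erfc(0.9099) = 0.09908.
C = 2.61 × 0.09908 = 0.259 mg/L.

0.259 mg/L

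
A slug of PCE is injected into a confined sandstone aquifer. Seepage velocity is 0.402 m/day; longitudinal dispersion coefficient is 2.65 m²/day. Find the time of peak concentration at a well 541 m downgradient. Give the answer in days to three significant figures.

1330 days

For the 1D instantaneous-source solution, setting ∂C/∂t = 0 at fixed x gives v²t² + 2Dt − x² = 0, so t = (√(D² + v²x²) − D)/v².
√(D² + v²x²) = √(2.65² + 0.402² × 541²) = 217.5; v² = 0.161604.
t = (217.5 − 2.65)/0.161604 = 1330 days (vs. the pure-advection estimate x/v = 1350 d).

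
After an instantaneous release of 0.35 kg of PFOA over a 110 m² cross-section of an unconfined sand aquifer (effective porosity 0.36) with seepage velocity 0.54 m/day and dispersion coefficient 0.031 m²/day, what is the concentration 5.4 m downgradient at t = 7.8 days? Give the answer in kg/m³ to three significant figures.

For an instantaneous plane source, C(x,t) = M/(n_e·A·√(4πDt)) · exp(−(x−vt)²/(4Dt)), with n_e·A the pore (flow) area.
Plume center vt = 0.54 × 7.8 = 4.212 m, so the well at 5.4 m is 1.188 m downgradient of the peak.
√(4πDt) = 1.743 m, giving peak height M/(n_e·A·√(4πDt)) = 0.35/(0.36 × 110 × 1.743) = 0.005071 kg/m³.
(x−vt)²/(4Dt) = (1.188)²/(4 × 0.031 × 7.8) = 1.459; exp(−1.459) = 0.2325.
C = 0.005071 × 0.2325 = 0.00118 kg/m³.

0.00118 kg/m³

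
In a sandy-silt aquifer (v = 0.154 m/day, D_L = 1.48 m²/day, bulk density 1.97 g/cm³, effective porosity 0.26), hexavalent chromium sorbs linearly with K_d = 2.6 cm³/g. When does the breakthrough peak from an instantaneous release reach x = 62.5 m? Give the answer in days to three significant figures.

Retardation factor R = 1 + ρ_b·K_d/n = 1 + 1.97 × 2.6/0.26 = 20.70.
Sorption retards both mechanisms: v_R = v/R = 0.007440 m/day, D_R = D/R = 0.07150 m²/day.
Peak time from v_R²t² + 2D_R t − x² = 0: t = (√(D_R² + v_R²x²) − D_R)/v_R².
√(D_R² + v_R²x²) = √(0.07150² + 0.007440² × 62.5²) = 0.4705; v_R² = 5.535e-05.
t = (0.4705 − 0.07150)/5.535e-05 = 7210 days.

7210 days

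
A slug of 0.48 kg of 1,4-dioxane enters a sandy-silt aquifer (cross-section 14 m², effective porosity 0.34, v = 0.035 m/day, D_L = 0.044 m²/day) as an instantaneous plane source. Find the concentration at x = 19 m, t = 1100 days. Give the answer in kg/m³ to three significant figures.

0.000574 kg/m³

For an instantaneous plane source, C(x,t) = M/(n_e·A·√(4πDt)) · exp(−(x−vt)²/(4Dt)), with n_e·A the pore (flow) area.
Plume center vt = 0.035 × 1100 = 38.5 m, so the well at 19 m is 19.5 m upgradient of the peak.
√(4πDt) = 24.66 m, giving peak height M/(n_e·A·√(4πDt)) = 0.48/(0.34 × 14 × 24.66) = 0.004089 kg/m³.
(x−vt)²/(4Dt) = (-19.5)²/(4 × 0.044 × 1100) = 1.964; exp(−1.964) = 0.1403.
C = 0.004089 × 0.1403 = 0.000574 kg/m³.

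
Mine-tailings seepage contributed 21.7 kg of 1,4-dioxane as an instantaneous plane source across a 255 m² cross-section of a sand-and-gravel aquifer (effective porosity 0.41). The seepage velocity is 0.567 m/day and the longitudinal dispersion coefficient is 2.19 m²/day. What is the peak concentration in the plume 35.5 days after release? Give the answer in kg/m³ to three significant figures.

0.00664 kg/m³

The peak of an instantaneous 1D plume sits at x = vt; there the Gaussian factor is 1 and C_max = M/(n_e·A·√(4πDt)), where n_e·A is the pore area the mass is dissolved in.
√(4πDt) = √(4π × 2.19 × 35.5) = 31.26 m, so C_max = 21.7/(0.41 × 255 × 31.26) = 0.00664 kg/m³.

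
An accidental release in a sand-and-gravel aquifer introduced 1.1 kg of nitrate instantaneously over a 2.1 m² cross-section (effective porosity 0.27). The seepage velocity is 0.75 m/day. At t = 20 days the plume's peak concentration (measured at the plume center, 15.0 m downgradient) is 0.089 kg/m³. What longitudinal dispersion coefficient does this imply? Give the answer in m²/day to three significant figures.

At the plume center C_max = M/(n_e·A·√(4πDt)), so D = M²/(4πt·(n_e·A·C_max)²).
n_e·A·C_max = 0.27 × 2.1 × 0.089 = 0.05046 kg/m.
D = 1.1²/(4π × 20 × 0.05046²) = 1.89 m²/day.

1.89 m²/day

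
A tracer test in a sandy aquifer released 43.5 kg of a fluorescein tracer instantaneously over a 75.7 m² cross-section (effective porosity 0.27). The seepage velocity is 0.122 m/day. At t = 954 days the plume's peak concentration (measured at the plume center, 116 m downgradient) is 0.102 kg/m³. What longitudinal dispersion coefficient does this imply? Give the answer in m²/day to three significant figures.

0.0363 m²/day

At the plume center C_max = M/(n_e·A·√(4πDt)), so D = M²/(4πt·(n_e·A·C_max)²).
n_e·A·C_max = 0.27 × 75.7 × 0.102 = 2.085 kg/m.
D = 43.5²/(4π × 954 × 2.085²) = 0.0363 m²/day.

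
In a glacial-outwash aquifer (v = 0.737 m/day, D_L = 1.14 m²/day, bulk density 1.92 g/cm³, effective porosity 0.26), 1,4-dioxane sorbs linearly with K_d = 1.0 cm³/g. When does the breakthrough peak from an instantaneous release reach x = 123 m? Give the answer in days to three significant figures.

1380 days

Retardation factor R = 1 + ρ_b·K_d/n = 1 + 1.92 × 1.0/0.26 = 8.385.
Sorption retards both mechanisms: v_R = v/R = 0.08790 m/day, D_R = D/R = 0.1360 m²/day.
Peak time from v_R²t² + 2D_R t − x² = 0: t = (√(D_R² + v_R²x²) − D_R)/v_R².
√(D_R² + v_R²x²) = √(0.1360² + 0.08790² × 123²) = 10.81; v_R² = 0.007726.
t = (10.81 − 0.1360)/0.007726 = 1380 days.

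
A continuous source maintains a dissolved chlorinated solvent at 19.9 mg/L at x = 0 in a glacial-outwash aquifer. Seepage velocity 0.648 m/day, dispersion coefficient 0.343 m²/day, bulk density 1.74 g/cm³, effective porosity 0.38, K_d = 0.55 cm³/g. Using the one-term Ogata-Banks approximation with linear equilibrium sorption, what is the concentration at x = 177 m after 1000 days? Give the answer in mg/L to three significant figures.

Retardation factor R = 1 + ρ_b·K_d/n = 1 + 1.74 × 0.55/0.38 = 3.518.
Sorption retards both mechanisms: v_R = v/R = 0.1842 m/day, D_R = D/R = 0.09750 m²/day.
v_R·t = 0.1842 × 1000 = 184.2 m; 2√(D_R t) = 19.75 m; argument = (177 − 184.2)/19.75 = -0.3646.
C = C₀ × ½·erfc(-0.3646) = 19.9 × 0.6969 = 13.9 mg/L.

13.9 mg/L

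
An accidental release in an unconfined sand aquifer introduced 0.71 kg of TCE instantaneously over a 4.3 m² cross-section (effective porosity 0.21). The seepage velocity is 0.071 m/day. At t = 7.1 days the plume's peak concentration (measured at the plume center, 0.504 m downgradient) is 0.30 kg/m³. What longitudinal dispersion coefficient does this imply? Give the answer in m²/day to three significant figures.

At the plume center C_max = M/(n_e·A·√(4πDt)), so D = M²/(4πt·(n_e·A·C_max)²).
n_e·A·C_max = 0.21 × 4.3 × 0.30 = 0.2709 kg/m.
D = 0.71²/(4π × 7.1 × 0.2709²) = 0.0770 m²/day.

0.0770 m²/day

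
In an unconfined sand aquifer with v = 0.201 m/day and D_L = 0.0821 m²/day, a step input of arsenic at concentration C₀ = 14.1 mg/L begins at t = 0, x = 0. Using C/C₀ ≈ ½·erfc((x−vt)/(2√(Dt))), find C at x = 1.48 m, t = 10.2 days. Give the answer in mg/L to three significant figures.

9.45 mg/L

For a continuous step input, C/C₀ ≈ ½·erfc((x−vt)/(2√(Dt))).
vt = 0.201 × 10.2 = 2.0502 m and 2√(Dt) = 2√(0.0821 × 10.2) = 1.830 m.
Argument (x−vt)/(2√(Dt)) = (1.48 − 2.0502)/1.830 = -0.3116; ½·erfc(-0.3116) = 0.6703.
C = 14.1 × 0.6703 = 9.45 mg/L.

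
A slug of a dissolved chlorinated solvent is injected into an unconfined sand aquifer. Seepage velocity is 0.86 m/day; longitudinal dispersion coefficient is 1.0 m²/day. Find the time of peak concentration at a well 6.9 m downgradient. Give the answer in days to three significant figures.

For the 1D instantaneous-source solution, setting ∂C/∂t = 0 at fixed x gives v²t² + 2Dt − x² = 0, so t = (√(D² + v²x²) − D)/v².
√(D² + v²x²) = √(1.0² + 0.86² × 6.9²) = 6.018; v² = 0.7396.
t = (6.018 − 1.0)/0.7396 = 6.78 days (vs. the pure-advection estimate x/v = 8.02 d).

6.78 days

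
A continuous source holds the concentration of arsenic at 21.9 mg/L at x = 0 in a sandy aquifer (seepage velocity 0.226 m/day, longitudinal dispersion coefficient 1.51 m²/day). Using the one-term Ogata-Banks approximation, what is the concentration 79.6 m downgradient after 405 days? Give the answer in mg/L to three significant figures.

13.9 mg/L

For a continuous step input, C/C₀ ≈ ½·erfc((x−vt)/(2√(Dt))).
vt = 0.226 × 405 = 91.53 m and 2√(Dt) = 2√(1.51 × 405) = 49.46 m.
Argument (x−vt)/(2√(Dt)) = (79.6 − 91.53)/49.46 = -0.2412; ½·erfc(-0.2412) = 0.6335.
C = 21.9 × 0.6335 = 13.9 mg/L.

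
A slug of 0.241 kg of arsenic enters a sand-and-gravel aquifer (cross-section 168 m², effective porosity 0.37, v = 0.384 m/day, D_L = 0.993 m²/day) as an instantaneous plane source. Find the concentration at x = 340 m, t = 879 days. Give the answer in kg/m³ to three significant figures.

3.70e-05 kg/m³

For an instantaneous plane source, C(x,t) = M/(n_e·A·√(4πDt)) · exp(−(x−vt)²/(4Dt)), with n_e·A the pore (flow) area.
Plume center vt = 0.384 × 879 = 337.536 m, so the well at 340 m is 2.464 m downgradient of the peak.
√(4πDt) = 104.7 m, giving peak height M/(n_e·A·√(4πDt)) = 0.241/(0.37 × 168 × 104.7) = 3.703e-05 kg/m³.
(x−vt)²/(4Dt) = (2.464)²/(4 × 0.993 × 879) = 0.001739; exp(−0.001739) = 0.9983.
C = 3.703e-05 × 0.9983 = 3.70e-05 kg/m³.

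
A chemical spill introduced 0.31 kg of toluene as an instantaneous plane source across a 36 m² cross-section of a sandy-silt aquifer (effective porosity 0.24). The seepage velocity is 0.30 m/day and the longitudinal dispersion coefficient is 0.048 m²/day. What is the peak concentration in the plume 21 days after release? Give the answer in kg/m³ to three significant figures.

The peak of an instantaneous 1D plume sits at x = vt; there the Gaussian factor is 1 and C_max = M/(n_e·A·√(4πDt)), where n_e·A is the pore area the mass is dissolved in.
√(4πDt) = √(4π × 0.048 × 21) = 3.559 m, so C_max = 0.31/(0.24 × 36 × 3.559) = 0.0101 kg/m³.

0.0101 kg/m³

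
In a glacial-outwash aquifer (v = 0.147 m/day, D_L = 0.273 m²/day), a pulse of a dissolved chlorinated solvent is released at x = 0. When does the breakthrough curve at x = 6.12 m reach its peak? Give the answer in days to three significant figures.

30.9 days

For the 1D instantaneous-source solution, setting ∂C/∂t = 0 at fixed x gives v²t² + 2Dt − x² = 0, so t = (√(D² + v²x²) − D)/v².
√(D² + v²x²) = √(0.273² + 0.147² × 6.12²) = 0.9401; v² = 0.021609.
t = (0.9401 − 0.273)/0.021609 = 30.9 days (vs. the pure-advection estimate x/v = 41.6 d).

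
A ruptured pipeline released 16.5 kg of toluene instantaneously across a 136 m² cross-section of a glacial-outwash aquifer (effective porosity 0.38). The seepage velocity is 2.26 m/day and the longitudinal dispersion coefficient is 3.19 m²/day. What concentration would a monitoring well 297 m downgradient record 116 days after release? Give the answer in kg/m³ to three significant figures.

0.00206 kg/m³

For an instantaneous plane source, C(x,t) = M/(n_e·A·√(4πDt)) · exp(−(x−vt)²/(4Dt)), with n_e·A the pore (flow) area.
Plume center vt = 2.26 × 116 = 262.16 m, so the well at 297 m is 34.84 m downgradient of the peak.
√(4πDt) = 68.19 m, giving peak height M/(n_e·A·√(4πDt)) = 16.5/(0.38 × 136 × 68.19) = 0.004682 kg/m³.
(x−vt)²/(4Dt) = (34.84)²/(4 × 3.19 × 116) = 0.8201; exp(−0.8201) = 0.4404.
C = 0.004682 × 0.4404 = 0.00206 kg/m³.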